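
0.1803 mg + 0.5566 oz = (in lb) 0.03479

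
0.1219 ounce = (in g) 3.456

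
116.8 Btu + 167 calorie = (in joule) 1.239e+05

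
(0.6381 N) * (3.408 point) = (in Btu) 7.271e-07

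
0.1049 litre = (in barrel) 0.0006598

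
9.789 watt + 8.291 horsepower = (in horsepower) 8.304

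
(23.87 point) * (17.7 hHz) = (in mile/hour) 33.34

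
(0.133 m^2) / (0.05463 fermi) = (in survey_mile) 1.513e+12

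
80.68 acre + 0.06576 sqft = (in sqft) 3.514e+06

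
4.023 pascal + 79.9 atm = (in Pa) 8.096e+06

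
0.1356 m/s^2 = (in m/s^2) 0.1356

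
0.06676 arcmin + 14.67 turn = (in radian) 92.17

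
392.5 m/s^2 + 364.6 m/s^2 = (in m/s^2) 757.1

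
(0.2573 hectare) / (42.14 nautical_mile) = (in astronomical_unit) 2.204e-13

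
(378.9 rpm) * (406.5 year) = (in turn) 8.095e+10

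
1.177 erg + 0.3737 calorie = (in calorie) 0.3737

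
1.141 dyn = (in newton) 1.141e-05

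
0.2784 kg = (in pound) 0.6138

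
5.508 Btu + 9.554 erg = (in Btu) 5.508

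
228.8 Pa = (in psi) 0.03318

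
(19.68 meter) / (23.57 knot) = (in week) 2.684e-06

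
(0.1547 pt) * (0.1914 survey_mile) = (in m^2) 0.01681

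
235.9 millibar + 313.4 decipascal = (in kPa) 23.62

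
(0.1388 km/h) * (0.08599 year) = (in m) 1.046e+05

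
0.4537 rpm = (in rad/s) 0.04751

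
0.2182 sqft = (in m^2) 0.02027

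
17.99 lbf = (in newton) 80.02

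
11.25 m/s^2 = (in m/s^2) 11.25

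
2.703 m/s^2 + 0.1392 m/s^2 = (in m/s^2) 2.842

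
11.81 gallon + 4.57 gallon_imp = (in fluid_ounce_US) 2214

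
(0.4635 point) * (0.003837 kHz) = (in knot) 0.00122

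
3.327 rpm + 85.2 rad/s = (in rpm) 816.9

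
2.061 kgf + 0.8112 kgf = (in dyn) 2.817e+06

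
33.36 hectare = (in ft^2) 3.591e+06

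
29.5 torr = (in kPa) 3.933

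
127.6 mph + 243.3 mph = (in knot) 322.3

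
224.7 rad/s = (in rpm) 2146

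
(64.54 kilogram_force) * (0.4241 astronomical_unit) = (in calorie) 9.597e+12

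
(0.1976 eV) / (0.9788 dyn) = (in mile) 2.01e-18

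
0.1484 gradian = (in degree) 0.1336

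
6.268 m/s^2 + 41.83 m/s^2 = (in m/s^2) 48.1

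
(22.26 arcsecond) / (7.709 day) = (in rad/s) 1.62e-10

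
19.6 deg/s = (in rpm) 3.267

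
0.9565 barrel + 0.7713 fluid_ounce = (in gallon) 40.18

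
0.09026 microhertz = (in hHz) 9.026e-10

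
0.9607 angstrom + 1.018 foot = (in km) 0.0003103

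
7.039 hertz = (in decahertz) 0.7039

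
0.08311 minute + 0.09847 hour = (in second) 359.5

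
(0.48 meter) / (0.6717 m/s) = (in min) 0.01191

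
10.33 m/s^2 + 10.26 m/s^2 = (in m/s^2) 20.59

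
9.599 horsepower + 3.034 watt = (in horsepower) 9.603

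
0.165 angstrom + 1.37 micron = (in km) 1.37e-09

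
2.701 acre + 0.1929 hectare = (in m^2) 1.286e+04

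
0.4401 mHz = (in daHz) 4.401e-05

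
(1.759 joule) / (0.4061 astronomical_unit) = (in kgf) 2.952e-12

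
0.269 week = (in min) 2712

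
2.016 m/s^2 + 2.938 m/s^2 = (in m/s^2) 4.954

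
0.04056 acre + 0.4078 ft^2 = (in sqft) 1767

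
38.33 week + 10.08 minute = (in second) 2.318e+07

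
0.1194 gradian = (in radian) 0.001876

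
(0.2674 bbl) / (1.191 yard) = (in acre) 9.646e-06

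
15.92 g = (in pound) 0.0351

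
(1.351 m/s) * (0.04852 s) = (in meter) 0.06555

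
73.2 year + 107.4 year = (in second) 5.695e+09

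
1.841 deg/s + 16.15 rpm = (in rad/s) 1.723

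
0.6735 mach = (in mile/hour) 513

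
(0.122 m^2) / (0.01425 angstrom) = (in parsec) 2.775e-06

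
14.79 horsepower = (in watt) 1.103e+04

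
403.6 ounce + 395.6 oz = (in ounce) 799.2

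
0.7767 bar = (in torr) 582.6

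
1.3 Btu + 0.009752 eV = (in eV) 8.561e+21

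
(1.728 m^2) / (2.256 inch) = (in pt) 8.548e+04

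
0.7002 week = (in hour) 117.6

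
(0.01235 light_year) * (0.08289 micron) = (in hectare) 968.5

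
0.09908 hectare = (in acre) 0.2448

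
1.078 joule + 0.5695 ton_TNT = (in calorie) 5.695e+08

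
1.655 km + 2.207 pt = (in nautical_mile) 0.8936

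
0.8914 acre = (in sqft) 3.883e+04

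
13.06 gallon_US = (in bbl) 0.311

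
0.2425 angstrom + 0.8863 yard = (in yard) 0.8863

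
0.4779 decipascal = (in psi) 6.931e-06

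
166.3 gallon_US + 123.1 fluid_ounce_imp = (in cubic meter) 0.633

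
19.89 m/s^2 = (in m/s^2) 19.89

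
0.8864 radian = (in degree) 50.79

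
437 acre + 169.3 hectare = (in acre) 855.3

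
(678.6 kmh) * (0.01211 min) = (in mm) 1.37e+05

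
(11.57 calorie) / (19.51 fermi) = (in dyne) 2.481e+20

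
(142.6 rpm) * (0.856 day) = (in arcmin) 3.797e+09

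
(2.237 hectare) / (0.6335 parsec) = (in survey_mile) 7.111e-16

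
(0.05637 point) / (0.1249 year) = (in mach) 1.483e-14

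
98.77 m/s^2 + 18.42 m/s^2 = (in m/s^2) 117.2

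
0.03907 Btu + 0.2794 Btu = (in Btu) 0.3185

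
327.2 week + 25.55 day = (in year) 6.345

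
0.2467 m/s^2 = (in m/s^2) 0.2467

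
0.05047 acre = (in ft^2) 2198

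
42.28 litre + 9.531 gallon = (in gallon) 20.7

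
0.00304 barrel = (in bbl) 0.00304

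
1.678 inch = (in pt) 120.8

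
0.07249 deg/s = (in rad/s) 0.001265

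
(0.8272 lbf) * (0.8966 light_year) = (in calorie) 7.46e+15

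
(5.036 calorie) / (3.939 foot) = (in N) 17.55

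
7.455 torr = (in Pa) 993.9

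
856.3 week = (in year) 16.42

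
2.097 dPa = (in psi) 3.041e-05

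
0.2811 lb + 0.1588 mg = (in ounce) 4.498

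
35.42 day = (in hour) 850.1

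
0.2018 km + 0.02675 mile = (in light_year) 2.588e-14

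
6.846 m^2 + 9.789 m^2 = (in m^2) 16.63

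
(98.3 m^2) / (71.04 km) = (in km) 1.384e-06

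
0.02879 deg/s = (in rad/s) 0.0005025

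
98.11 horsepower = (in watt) 7.316e+04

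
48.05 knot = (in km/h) 88.99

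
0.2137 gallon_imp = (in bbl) 0.006111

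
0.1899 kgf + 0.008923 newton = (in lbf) 0.4207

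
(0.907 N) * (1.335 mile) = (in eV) 1.216e+22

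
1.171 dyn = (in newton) 1.171e-05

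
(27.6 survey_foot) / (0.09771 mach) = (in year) 8.018e-09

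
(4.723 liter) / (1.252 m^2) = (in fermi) 3.772e+12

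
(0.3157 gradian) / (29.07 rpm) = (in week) 2.693e-09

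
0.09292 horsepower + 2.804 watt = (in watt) 72.09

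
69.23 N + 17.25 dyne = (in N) 69.23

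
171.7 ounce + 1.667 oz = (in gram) 4915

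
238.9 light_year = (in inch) 8.898e+19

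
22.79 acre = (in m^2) 9.223e+04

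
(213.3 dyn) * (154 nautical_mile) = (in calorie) 145.4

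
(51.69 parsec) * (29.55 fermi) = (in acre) 11.65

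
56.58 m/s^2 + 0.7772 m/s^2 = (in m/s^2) 57.36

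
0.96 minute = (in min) 0.96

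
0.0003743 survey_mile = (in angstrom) 6.024e+09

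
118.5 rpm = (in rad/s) 12.41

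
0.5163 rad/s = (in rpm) 4.93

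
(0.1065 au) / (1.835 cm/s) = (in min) 1.447e+10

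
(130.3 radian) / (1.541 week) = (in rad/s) 0.0001398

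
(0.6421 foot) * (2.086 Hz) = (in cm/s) 40.83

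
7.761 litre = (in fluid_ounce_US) 262.4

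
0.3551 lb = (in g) 161.1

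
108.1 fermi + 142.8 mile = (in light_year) 2.429e-11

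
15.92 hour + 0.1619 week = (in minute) 2587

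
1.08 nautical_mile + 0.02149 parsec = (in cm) 6.631e+16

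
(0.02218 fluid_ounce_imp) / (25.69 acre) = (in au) 4.052e-23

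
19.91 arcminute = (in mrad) 5.792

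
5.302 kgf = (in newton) 51.99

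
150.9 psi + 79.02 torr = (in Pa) 1.051e+06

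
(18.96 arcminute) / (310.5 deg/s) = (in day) 1.178e-08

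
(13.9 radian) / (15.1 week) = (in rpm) 1.453e-05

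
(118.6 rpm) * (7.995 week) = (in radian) 6.005e+07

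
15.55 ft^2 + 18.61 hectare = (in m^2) 1.861e+05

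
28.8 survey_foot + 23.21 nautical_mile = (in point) 1.219e+08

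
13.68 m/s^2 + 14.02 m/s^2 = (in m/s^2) 27.7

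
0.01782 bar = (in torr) 13.37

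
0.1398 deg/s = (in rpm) 0.0233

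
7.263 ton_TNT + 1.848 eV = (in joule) 3.039e+10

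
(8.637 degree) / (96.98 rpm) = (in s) 0.01484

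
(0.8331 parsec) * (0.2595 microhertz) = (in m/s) 6.671e+09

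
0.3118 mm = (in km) 3.118e-07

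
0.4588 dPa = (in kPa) 4.588e-05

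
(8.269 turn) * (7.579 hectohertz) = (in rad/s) 3.938e+04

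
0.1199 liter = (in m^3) 0.0001199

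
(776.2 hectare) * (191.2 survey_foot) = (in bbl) 2.845e+09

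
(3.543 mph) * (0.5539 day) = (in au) 5.067e-07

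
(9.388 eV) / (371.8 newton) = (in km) 4.046e-24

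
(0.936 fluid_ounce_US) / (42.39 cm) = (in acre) 1.614e-08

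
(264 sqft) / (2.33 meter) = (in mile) 0.006541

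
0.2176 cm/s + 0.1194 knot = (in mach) 0.0001868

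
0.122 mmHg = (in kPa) 0.01627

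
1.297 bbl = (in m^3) 0.2062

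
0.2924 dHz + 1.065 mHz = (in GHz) 3.03e-11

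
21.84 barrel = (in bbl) 21.84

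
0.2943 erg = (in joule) 2.943e-08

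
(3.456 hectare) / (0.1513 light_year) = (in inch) 9.506e-10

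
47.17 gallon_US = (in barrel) 1.123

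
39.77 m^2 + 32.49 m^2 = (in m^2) 72.26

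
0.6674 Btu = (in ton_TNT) 1.683e-07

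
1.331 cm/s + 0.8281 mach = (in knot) 548.1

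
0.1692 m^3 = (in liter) 169.2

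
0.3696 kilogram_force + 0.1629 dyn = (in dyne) 3.625e+05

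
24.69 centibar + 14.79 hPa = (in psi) 3.795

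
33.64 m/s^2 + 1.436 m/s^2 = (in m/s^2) 35.08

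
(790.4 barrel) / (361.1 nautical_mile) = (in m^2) 0.0001879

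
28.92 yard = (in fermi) 2.644e+16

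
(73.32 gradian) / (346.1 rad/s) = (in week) 5.502e-09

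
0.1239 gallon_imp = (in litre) 0.5633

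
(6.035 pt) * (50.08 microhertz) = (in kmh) 3.838e-07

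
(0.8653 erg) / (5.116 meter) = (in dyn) 0.001691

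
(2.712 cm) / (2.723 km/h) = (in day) 4.15e-07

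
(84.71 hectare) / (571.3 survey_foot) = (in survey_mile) 3.023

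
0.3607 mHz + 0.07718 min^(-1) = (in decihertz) 0.01647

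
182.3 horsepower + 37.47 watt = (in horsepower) 182.4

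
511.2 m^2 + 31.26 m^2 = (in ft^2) 5839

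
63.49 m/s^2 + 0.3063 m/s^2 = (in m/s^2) 63.8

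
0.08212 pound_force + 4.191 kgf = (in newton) 41.46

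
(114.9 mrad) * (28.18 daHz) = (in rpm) 309.2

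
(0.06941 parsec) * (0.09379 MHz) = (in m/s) 2.009e+20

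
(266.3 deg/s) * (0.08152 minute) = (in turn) 3.618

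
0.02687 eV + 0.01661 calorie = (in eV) 4.338e+17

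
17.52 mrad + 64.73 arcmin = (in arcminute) 125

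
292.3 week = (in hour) 4.911e+04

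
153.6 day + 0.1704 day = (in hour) 3690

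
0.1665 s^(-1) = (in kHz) 0.0001665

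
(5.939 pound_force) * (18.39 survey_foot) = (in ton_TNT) 3.539e-08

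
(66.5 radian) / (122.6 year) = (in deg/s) 9.855e-07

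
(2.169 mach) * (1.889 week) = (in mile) 5.243e+05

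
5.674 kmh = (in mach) 0.004629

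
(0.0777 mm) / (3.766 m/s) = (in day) 2.388e-10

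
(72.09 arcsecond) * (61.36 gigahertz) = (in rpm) 2.048e+08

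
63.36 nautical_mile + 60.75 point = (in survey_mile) 72.91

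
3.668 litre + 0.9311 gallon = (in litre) 7.193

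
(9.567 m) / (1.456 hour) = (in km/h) 0.006571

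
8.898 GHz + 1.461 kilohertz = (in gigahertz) 8.898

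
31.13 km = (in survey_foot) 1.021e+05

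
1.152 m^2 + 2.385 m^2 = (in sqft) 38.07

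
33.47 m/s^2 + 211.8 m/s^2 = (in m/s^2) 245.3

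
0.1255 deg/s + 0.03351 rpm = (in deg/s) 0.3266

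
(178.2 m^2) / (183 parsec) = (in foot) 1.035e-16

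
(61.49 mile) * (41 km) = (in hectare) 4.057e+05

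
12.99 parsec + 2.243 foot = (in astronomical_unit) 2.679e+06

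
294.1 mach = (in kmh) 3.605e+05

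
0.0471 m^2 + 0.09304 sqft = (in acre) 1.377e-05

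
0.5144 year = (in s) 1.622e+07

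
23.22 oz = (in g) 658.3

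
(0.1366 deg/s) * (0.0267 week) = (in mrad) 3.85e+04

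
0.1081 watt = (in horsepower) 0.000145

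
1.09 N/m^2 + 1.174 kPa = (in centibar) 1.175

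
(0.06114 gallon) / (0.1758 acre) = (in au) 2.175e-18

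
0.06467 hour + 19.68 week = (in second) 1.19e+07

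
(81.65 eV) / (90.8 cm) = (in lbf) 3.239e-18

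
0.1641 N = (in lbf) 0.03689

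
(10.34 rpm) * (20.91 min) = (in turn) 216.2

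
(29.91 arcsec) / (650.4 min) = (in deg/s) 2.129e-07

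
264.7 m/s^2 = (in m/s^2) 264.7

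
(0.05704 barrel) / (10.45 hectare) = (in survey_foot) 2.847e-07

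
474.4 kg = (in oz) 1.673e+04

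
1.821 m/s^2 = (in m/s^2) 1.821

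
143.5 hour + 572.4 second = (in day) 5.986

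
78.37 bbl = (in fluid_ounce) 4.213e+05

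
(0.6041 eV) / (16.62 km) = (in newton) 5.824e-24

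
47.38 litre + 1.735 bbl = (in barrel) 2.033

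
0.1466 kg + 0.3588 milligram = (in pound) 0.3232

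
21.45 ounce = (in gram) 608.1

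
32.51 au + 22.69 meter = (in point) 1.379e+16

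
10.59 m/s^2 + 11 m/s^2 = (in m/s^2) 21.59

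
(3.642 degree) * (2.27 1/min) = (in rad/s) 0.002405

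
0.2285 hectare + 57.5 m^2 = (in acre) 0.5788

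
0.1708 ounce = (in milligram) 4842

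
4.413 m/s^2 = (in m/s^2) 4.413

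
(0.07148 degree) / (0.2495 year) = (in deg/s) 9.085e-09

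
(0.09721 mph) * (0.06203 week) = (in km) 1.63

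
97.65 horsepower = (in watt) 7.282e+04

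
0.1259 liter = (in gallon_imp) 0.02769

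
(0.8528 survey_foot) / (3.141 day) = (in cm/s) 9.578e-05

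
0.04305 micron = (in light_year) 4.55e-24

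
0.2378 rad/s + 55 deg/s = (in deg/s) 68.62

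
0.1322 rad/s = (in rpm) 1.262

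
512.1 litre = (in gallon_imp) 112.6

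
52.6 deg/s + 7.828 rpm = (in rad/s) 1.738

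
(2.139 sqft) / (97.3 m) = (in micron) 2042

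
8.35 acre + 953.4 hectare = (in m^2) 9.568e+06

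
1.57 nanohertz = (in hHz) 1.57e-11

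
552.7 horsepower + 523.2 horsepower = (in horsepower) 1076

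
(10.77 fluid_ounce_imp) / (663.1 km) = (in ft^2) 4.967e-09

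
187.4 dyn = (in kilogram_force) 0.0001911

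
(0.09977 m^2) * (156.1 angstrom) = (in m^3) 1.557e-09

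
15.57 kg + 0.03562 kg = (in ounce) 550.5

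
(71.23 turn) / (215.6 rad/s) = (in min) 0.0346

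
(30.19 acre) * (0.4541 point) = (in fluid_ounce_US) 6.618e+05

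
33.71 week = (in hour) 5663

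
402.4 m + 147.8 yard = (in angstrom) 5.375e+12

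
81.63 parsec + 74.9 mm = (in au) 1.684e+07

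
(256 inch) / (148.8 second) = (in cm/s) 4.37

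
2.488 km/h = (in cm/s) 69.11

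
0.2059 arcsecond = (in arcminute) 0.003432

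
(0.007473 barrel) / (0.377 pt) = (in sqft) 96.16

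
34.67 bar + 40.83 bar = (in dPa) 7.55e+07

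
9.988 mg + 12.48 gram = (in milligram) 1.249e+04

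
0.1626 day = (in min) 234.1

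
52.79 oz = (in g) 1497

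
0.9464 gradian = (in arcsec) 3066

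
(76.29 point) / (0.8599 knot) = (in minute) 0.001014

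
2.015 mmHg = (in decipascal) 2686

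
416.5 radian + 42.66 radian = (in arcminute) 1.578e+06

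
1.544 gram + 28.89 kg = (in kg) 28.89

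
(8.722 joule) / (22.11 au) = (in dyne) 2.637e-07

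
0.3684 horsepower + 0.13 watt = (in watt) 274.8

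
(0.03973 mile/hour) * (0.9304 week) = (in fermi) 9.994e+18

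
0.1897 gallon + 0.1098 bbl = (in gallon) 4.801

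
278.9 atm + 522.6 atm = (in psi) 1.178e+04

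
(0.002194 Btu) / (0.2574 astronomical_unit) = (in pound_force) 1.351e-11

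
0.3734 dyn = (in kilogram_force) 3.808e-07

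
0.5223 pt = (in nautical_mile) 9.949e-08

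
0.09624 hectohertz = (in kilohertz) 0.009624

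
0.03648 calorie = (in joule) 0.1526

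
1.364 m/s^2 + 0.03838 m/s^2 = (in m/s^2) 1.402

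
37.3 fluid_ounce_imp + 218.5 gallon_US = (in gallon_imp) 182.2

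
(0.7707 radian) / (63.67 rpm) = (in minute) 0.001927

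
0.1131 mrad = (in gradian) 0.0072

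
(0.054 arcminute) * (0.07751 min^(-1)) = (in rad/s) 2.029e-08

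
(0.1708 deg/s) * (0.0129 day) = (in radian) 3.323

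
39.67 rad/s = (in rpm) 378.8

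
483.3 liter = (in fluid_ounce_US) 1.634e+04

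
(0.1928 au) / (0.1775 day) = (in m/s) 1.881e+06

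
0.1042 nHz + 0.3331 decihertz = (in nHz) 3.331e+07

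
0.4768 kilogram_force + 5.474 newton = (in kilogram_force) 1.035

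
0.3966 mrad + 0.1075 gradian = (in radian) 0.002085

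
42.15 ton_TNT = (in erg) 1.764e+18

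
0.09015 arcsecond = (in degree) 2.504e-05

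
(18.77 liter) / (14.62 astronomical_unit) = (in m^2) 8.582e-15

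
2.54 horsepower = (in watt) 1894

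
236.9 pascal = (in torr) 1.777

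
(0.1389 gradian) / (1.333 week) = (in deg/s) 1.551e-07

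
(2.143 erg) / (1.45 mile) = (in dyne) 9.183e-06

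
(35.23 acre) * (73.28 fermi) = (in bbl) 6.571e-08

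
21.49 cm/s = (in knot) 0.4177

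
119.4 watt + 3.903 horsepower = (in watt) 3030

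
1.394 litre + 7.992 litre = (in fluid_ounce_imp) 330.3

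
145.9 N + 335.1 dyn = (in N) 145.9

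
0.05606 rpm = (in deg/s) 0.3364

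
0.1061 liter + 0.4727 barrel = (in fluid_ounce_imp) 2649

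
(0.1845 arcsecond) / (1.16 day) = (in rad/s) 8.925e-12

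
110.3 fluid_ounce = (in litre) 3.262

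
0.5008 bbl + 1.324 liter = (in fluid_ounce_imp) 2849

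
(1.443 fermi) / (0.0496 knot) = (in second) 5.655e-14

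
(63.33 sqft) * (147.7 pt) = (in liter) 306.6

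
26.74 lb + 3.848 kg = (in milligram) 1.598e+07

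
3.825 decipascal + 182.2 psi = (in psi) 182.2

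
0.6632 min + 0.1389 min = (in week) 7.957e-05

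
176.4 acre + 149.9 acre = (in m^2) 1.32e+06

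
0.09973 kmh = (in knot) 0.05385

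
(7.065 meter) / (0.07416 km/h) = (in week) 0.0005671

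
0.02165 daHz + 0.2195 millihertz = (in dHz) 2.167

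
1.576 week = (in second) 9.532e+05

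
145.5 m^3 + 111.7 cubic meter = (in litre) 2.572e+05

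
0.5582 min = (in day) 0.0003876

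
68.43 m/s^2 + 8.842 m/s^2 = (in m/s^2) 77.27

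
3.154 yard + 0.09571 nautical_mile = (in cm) 1.801e+04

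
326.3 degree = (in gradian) 362.6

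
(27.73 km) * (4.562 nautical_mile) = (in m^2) 2.343e+08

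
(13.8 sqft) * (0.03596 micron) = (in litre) 4.61e-05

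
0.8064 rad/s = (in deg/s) 46.2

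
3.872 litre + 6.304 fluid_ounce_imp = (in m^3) 0.004051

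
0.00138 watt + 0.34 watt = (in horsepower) 0.0004578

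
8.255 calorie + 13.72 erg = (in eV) 2.156e+20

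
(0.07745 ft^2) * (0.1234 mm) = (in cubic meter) 8.879e-07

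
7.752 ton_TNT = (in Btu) 3.074e+07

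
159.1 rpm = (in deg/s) 954.6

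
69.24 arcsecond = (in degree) 0.01923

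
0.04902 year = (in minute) 2.576e+04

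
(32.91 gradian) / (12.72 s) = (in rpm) 0.3881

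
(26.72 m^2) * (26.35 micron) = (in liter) 0.7041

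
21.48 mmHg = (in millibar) 28.64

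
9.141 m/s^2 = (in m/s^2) 9.141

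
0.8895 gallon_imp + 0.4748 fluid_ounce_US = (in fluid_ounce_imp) 142.8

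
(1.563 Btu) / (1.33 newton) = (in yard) 1356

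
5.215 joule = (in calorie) 1.246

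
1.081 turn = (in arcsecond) 1.401e+06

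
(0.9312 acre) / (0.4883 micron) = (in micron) 7.717e+15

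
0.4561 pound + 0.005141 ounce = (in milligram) 2.07e+05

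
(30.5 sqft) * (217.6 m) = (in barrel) 3878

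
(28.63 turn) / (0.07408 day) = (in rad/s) 0.02811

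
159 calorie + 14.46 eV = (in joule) 665.3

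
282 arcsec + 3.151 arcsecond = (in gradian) 0.08801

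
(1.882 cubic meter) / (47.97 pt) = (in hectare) 0.01112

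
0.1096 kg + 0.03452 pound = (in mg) 1.253e+05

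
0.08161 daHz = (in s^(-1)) 0.8161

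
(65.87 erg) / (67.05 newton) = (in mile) 6.104e-11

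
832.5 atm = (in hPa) 8.435e+05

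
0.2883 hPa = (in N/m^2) 28.83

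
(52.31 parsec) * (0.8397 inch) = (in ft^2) 3.706e+17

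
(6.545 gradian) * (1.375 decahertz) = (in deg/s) 80.99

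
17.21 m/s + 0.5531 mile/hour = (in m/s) 17.46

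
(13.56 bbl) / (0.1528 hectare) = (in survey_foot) 0.004629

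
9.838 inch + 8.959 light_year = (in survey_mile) 5.267e+13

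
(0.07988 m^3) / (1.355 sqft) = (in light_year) 6.707e-17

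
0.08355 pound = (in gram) 37.9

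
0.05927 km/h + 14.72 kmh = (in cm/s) 410.5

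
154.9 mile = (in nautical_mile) 134.6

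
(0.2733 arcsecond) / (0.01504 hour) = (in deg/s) 1.402e-06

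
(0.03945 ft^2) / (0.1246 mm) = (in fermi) 2.941e+16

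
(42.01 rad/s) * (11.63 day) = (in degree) 2.419e+09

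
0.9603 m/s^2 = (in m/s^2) 0.9603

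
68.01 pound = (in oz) 1088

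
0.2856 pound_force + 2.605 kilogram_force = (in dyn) 2.682e+06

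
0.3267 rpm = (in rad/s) 0.03421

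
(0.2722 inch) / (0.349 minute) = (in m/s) 0.0003302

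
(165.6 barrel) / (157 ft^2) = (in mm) 1805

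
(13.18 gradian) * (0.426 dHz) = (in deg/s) 0.5053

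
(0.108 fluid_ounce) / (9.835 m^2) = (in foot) 1.065e-06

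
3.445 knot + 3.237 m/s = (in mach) 0.01471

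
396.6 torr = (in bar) 0.5288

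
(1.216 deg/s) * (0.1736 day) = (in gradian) 2.027e+04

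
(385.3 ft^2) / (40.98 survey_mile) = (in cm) 0.05428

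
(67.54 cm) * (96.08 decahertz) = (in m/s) 648.9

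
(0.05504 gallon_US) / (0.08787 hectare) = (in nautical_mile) 1.28e-10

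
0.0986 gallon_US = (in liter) 0.3732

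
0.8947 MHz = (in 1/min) 5.368e+07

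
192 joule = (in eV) 1.198e+21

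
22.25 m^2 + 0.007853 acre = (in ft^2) 581.6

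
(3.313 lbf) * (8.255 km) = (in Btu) 115.3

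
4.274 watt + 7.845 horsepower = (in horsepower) 7.851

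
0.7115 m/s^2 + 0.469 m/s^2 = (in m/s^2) 1.18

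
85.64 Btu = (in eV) 5.64e+23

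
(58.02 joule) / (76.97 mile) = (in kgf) 4.776e-05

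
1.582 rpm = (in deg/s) 9.492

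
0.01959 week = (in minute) 197.5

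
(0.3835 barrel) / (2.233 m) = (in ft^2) 0.2939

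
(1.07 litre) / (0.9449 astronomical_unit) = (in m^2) 7.57e-15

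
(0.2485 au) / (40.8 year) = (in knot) 56.16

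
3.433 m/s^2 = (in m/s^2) 3.433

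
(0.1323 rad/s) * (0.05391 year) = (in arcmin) 7.732e+08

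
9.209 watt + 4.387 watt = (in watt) 13.6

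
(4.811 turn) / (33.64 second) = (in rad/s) 0.8986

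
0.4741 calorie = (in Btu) 0.00188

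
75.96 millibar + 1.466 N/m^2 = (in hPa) 75.97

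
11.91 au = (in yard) 1.949e+12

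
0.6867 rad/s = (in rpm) 6.558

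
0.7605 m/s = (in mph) 1.701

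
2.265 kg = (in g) 2265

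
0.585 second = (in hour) 0.0001625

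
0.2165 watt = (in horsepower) 0.0002903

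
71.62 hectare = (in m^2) 7.162e+05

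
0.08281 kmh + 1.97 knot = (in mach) 0.003044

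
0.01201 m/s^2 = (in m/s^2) 0.01201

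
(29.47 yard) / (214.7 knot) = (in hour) 6.777e-05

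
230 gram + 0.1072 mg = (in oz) 8.113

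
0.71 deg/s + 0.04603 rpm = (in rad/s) 0.01721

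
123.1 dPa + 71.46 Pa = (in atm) 0.0008267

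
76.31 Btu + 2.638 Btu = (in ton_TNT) 1.991e-05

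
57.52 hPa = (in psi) 0.8343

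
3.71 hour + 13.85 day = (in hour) 336.1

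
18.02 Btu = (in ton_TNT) 4.544e-06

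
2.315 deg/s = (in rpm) 0.3858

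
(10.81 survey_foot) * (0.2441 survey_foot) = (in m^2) 0.2451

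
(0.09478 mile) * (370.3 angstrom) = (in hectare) 5.648e-10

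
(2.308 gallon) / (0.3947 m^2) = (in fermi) 2.214e+13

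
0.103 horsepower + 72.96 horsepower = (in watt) 5.448e+04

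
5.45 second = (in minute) 0.09083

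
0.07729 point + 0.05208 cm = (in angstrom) 5.481e+06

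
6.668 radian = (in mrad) 6668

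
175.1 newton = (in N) 175.1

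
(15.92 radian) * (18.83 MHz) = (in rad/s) 2.998e+08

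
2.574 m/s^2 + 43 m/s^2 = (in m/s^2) 45.57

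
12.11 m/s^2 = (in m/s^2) 12.11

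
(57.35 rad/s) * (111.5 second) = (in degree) 3.664e+05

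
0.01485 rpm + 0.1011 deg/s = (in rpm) 0.0317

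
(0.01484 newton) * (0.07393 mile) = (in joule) 1.766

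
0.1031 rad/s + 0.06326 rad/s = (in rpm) 1.589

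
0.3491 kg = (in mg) 3.491e+05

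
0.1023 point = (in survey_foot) 0.0001184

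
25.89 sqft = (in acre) 0.0005944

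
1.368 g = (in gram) 1.368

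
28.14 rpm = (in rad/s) 2.947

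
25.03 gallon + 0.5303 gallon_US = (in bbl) 0.6086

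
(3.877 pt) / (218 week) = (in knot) 2.016e-11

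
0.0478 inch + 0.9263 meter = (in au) 6.2e-12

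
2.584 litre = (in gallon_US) 0.6826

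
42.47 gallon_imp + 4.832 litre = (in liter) 197.9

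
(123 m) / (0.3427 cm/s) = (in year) 0.001138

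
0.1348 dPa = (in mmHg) 0.0001011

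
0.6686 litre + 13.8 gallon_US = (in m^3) 0.05291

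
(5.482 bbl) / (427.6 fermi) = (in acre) 5.037e+08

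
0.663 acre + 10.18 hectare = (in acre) 25.82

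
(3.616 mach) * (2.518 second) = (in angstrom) 3.1e+13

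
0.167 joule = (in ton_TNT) 3.991e-11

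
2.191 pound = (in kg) 0.9938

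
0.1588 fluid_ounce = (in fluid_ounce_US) 0.1588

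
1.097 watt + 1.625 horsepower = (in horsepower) 1.626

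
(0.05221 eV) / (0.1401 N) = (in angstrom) 5.971e-10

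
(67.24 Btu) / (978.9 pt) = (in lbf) 4.618e+04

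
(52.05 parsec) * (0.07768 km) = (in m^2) 1.248e+20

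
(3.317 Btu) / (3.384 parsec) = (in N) 3.352e-14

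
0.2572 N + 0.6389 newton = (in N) 0.8961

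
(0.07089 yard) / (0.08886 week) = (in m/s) 1.206e-06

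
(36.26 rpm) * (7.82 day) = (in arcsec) 5.292e+11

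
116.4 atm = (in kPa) 1.179e+04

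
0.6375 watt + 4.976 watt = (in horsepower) 0.007528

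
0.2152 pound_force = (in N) 0.9573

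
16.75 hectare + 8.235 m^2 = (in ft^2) 1.803e+06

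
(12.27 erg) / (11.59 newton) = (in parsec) 3.431e-24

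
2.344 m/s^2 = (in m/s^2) 2.344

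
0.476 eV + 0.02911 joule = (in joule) 0.02911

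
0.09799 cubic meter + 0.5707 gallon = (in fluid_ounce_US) 3386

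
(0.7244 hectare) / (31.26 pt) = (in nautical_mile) 354.7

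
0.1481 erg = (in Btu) 1.404e-11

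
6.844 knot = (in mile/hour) 7.876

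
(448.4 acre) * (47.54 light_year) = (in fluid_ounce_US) 2.76e+28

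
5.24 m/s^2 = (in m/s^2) 5.24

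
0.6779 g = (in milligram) 677.9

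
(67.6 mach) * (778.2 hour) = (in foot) 2.116e+11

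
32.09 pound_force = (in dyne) 1.427e+07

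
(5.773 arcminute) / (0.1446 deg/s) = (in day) 7.701e-06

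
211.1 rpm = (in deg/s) 1267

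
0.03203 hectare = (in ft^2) 3448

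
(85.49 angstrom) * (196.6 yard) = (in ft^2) 1.654e-05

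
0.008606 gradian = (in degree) 0.007745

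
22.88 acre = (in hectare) 9.259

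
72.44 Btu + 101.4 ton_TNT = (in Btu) 4.021e+08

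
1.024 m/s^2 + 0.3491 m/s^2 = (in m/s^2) 1.373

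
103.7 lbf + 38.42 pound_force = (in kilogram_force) 64.46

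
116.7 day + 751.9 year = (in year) 752.2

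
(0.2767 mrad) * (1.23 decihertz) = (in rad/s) 3.403e-05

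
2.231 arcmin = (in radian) 0.000649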